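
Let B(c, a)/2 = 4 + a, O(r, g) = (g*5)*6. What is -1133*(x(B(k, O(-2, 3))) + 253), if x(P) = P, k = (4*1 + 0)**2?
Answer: -499653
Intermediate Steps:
k = 16 (k = (4 + 0)**2 = 4**2 = 16)
O(r, g) = 30*g (O(r, g) = (5*g)*6 = 30*g)
B(c, a) = 8 + 2*a (B(c, a) = 2*(4 + a) = 8 + 2*a)
-1133*(x(B(k, O(-2, 3))) + 253) = -1133*((8 + 2*(30*3)) + 253) = -1133*((8 + 2*90) + 253) = -1133*((8 + 180) + 253) = -1133*(188 + 253) = -1133*441 = -499653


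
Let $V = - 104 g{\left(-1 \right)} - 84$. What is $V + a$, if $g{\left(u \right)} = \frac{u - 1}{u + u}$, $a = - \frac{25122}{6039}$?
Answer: $- \frac{386818}{2013} \approx -192.16$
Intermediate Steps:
$a = - \frac{8374}{2013}$ ($a = \left(-25122\right) \frac{1}{6039} = - \frac{8374}{2013} \approx -4.16$)
$g{\left(u \right)} = \frac{-1 + u}{2 u}$
$V = -188$ ($V = - 104 \frac{-1 - 1}{2 \left(-1\right)} - 84 = - 104 \cdot \frac{1}{2} \left(-1\right) \left(-2\right) - 84 = \left(-104\right) 1 - 84 = -104 - 84 = -188$)
$V + a = -188 - \frac{8374}{2013} = - \frac{386818}{2013}$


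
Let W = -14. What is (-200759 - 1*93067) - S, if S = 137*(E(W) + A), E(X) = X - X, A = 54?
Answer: -301224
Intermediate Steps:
E(X) = 0
S = 7398 (S = 137*(0 + 54) = 137*54 = 7398)
(-200759 - 1*93067) - S = (-200759 - 1*93067) - 1*7398 = (-200759 - 93067) - 7398 = -293826 - 7398 = -301224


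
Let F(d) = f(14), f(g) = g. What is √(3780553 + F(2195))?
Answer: 3*√420063 ≈ 1944.4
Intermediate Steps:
F(d) = 14
√(3780553 + F(2195)) = √(3780553 + 14) = √3780567 = 3*√420063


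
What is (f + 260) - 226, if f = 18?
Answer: 52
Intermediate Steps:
(f + 260) - 226 = (18 + 260) - 226 = 278 - 226 = 52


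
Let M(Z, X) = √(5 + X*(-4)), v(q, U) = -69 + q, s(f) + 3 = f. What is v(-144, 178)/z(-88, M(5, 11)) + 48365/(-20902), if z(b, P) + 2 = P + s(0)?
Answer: 9582635/668864 + 213*I*√39/64 ≈ 14.327 + 20.784*I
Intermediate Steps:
s(f) = -3 + f
M(Z, X) = √(5 - 4*X)
z(b, P) = -5 + P (z(b, P) = -2 + (P + (-3 + 0)) = -2 + (P - 3) = -2 + (-3 + P) = -5 + P)
v(-144, 178)/z(-88, M(5, 11)) + 48365/(-20902) = (-69 - 144)/(-5 + √(5 - 4*11)) + 48365/(-20902) = -213/(-5 + √(5 - 44)) + 48365*(-1/20902) = -213/(-5 + √(-39)) - 48365/20902 = -213/(-5 + I*√39) - 48365/20902 = -48365/20902 - 213/(-5 + I*√39)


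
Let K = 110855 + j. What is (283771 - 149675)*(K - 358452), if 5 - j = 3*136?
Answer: -33255808000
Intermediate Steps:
j = -403 (j = 5 - 3*136 = 5 - 1*408 = 5 - 408 = -403)
K = 110452 (K = 110855 - 403 = 110452)
(283771 - 149675)*(K - 358452) = (283771 - 149675)*(110452 - 358452) = 134096*(-248000) = -33255808000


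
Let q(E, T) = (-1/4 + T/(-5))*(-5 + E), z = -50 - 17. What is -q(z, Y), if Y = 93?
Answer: -6786/5 ≈ -1357.2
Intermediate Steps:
z = -67
q(E, T) = (-5 + E)*(-1/4 - T/5) (q(E, T) = (-1*1/4 + T*(-1/5))*(-5 + E) = (-1/4 - T/5)*(-5 + E) = (-5 + E)*(-1/4 - T/5))
-q(z, Y) = -(5/4 + 93 - 1/4*(-67) - 1/5*(-67)*93) = -(5/4 + 93 + 67/4 + 6231/5) = -1*6786/5 = -6786/5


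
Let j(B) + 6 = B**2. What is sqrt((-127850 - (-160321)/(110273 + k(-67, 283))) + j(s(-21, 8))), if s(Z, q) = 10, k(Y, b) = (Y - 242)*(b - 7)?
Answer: I*sqrt(79773243397007)/24989 ≈ 357.42*I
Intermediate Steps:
k(Y, b) = (-242 + Y)*(-7 + b)
j(B) = -6 + B**2
sqrt((-127850 - (-160321)/(110273 + k(-67, 283))) + j(s(-21, 8))) = sqrt((-127850 - (-160321)/(110273 + (1694 - 242*283 - 7*(-67) - 67*283))) + (-6 + 10**2)) = sqrt((-127850 - (-160321)/(110273 + (1694 - 68486 + 469 - 18961))) + (-6 + 100)) = sqrt((-127850 - (-160321)/(110273 - 85284)) + 94) = sqrt((-127850 - (-160321)/24989) + 94) = sqrt((-127850 - 1*(-160321/24989)) + 94) = sqrt((-127850 + 160321/24989) + 94) = sqrt(-3194683329/24989 + 94) = sqrt(-3192334363/24989) = I*sqrt(79773243397007)/24989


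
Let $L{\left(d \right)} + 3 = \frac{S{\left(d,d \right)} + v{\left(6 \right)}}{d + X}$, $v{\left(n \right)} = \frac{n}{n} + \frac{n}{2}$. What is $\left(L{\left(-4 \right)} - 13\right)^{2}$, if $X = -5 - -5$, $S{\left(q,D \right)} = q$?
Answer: $256$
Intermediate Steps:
$X = 0$ ($X = -5 + 5 = 0$)
$v{\left(n \right)} = 1 + \frac{n}{2}$ ($v{\left(n \right)} = 1 + n \frac{1}{2} = 1 + \frac{n}{2}$)
$L{\left(d \right)} = -3 + \frac{4 + d}{d}$ ($L{\left(d \right)} = -3 + \frac{d + \left(1 + \frac{1}{2} \cdot 6\right)}{d + 0} = -3 + \frac{d + \left(1 + 3\right)}{d} = -3 + \frac{d + 4}{d} = -3 + \frac{4 + d}{d}$)
$\left(L{\left(-4 \right)} - 13\right)^{2} = \left(\left(-2 + \frac{4}{-4}\right) - 13\right)^{2} = \left(\left(-2 + 4 \left(- \frac{1}{4}\right)\right) - 13\right)^{2} = \left(\left(-2 - 1\right) - 13\right)^{2} = \left(-3 - 13\right)^{2} = \left(-16\right)^{2} = 256$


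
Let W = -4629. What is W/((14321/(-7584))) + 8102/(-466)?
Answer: 8121761917/3336793 ≈ 2434.0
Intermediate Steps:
W/((14321/(-7584))) + 8102/(-466) = -4629/(14321/(-7584)) + 8102/(-466) = -4629/(14321*(-1/7584)) + 8102*(-1/466) = -4629/(-14321/7584) - 4051/233 = -4629*(-7584/14321) - 4051/233 = 35106336/14321 - 4051/233 = 8121761917/3336793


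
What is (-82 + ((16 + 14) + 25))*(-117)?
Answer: 3159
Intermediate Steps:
(-82 + ((16 + 14) + 25))*(-117) = (-82 + (30 + 25))*(-117) = (-82 + 55)*(-117) = -27*(-117) = 3159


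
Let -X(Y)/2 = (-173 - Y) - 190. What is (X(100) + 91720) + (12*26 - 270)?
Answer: 92688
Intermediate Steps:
X(Y) = 726 + 2*Y (X(Y) = -2*((-173 - Y) - 190) = -2*(-363 - Y) = 726 + 2*Y)
(X(100) + 91720) + (12*26 - 270) = ((726 + 2*100) + 91720) + (12*26 - 270) = ((726 + 200) + 91720) + (312 - 270) = (926 + 91720) + 42 = 92646 + 42 = 92688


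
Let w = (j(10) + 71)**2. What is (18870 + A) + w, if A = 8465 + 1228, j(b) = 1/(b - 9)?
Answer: 33747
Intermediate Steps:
j(b) = 1/(-9 + b)
A = 9693
w = 5184 (w = (1/(-9 + 10) + 71)**2 = (1/1 + 71)**2 = (1 + 71)**2 = 72**2 = 5184)
(18870 + A) + w = (18870 + 9693) + 5184 = 28563 + 5184 = 33747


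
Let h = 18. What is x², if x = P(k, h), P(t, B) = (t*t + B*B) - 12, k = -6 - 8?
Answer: 258064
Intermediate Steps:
k = -14
P(t, B) = -12 + B² + t² (P(t, B) = (t² + B²) - 12 = (B² + t²) - 12 = -12 + B² + t²)
x = 508 (x = -12 + 18² + (-14)² = -12 + 324 + 196 = 508)
x² = 508² = 258064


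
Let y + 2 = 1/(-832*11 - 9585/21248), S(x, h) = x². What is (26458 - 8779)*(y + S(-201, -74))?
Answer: 138894095749259409/194471281 ≈ 7.1421e+8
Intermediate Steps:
y = -388963810/194471281 (y = -2 + 1/(-832*11 - 9585/21248) = -2 + 1/(-9152 - 9585*1/21248) = -2 + 1/(-9152 - 9585/21248) = -2 + 1/(-194471281/21248) = -2 - 21248/194471281 = -388963810/194471281 ≈ -2.0001)
(26458 - 8779)*(y + S(-201, -74)) = (26458 - 8779)*(-388963810/194471281 + (-201)²) = 17679*(-388963810/194471281 + 40401) = 17679*(7856445259871/194471281) = 138894095749259409/194471281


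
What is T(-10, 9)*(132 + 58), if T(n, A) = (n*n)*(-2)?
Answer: -38000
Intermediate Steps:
T(n, A) = -2*n² (T(n, A) = n²*(-2) = -2*n²)
T(-10, 9)*(132 + 58) = (-2*(-10)²)*(132 + 58) = -2*100*190 = -200*190 = -38000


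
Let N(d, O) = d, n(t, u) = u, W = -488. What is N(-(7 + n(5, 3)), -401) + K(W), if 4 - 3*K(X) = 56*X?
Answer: 27302/3 ≈ 9100.7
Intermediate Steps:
K(X) = 4/3 - 56*X/3
N(-(7 + n(5, 3)), -401) + K(W) = -(7 + 3) + (4/3 - 56/3*(-488)) = -1*10 + (4/3 + 27328/3) = -10 + 27332/3 = 27302/3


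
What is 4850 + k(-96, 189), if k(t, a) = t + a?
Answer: 4943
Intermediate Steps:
k(t, a) = a + t
4850 + k(-96, 189) = 4850 + (189 - 96) = 4850 + 93 = 4943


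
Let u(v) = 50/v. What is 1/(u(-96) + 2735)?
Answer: 48/131255 ≈ 0.00036570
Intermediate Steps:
1/(u(-96) + 2735) = 1/(50/(-96) + 2735) = 1/(50*(-1/96) + 2735) = 1/(-25/48 + 2735) = 1/(131255/48) = 48/131255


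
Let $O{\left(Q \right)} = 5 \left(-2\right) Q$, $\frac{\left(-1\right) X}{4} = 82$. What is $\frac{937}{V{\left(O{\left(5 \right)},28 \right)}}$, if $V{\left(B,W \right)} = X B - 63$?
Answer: $\frac{937}{16337} \approx 0.057354$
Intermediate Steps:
$X = -328$ ($X = \left(-4\right) 82 = -328$)
$O{\left(Q \right)} = - 10 Q$
$V{\left(B,W \right)} = -63 - 328 B$ ($V{\left(B,W \right)} = - 328 B - 63 = -63 - 328 B$)
$\frac{937}{V{\left(O{\left(5 \right)},28 \right)}} = \frac{937}{-63 - 328 \left(\left(-10\right) 5\right)} = \frac{937}{-63 - -16400} = \frac{937}{-63 + 16400} = \frac{937}{16337}$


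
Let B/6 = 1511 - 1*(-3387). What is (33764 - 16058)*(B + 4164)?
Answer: 594071712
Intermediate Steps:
B = 29388 (B = 6*(1511 - 1*(-3387)) = 6*(1511 + 3387) = 6*4898 = 29388)
(33764 - 16058)*(B + 4164) = (33764 - 16058)*(29388 + 4164) = 17706*33552 = 594071712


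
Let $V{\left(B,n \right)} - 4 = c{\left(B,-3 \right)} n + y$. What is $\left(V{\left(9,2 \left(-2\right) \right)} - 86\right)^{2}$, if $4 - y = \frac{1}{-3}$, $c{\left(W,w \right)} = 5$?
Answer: $\frac{85849}{9} \approx 9538.8$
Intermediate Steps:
$y = \frac{13}{3}$ ($y = 4 - \frac{1}{-3} = 4 - - \frac{1}{3} = 4 + \frac{1}{3} = \frac{13}{3} \approx 4.3333$)
$V{\left(B,n \right)} = \frac{25}{3} + 5 n$ ($V{\left(B,n \right)} = 4 + \left(5 n + \frac{13}{3}\right) = 4 + \left(\frac{13}{3} + 5 n\right) = \frac{25}{3} + 5 n$)
$\left(V{\left(9,2 \left(-2\right) \right)} - 86\right)^{2} = \left(\left(\frac{25}{3} + 5 \cdot 2 \left(-2\right)\right) - 86\right)^{2} = \left(\left(\frac{25}{3} + 5 \left(-4\right)\right) - 86\right)^{2} = \left(\left(\frac{25}{3} - 20\right) - 86\right)^{2} = \left(- \frac{35}{3} - 86\right)^{2} = \left(- \frac{293}{3}\right)^{2} = \frac{85849}{9}$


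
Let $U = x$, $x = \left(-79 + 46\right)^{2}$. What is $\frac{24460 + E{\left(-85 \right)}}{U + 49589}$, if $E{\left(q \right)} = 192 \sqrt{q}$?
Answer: $\frac{12230}{25339} + \frac{96 i \sqrt{85}}{25339} \approx 0.48266 + 0.034929 i$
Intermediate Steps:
$x = 1089$ ($x = \left(-33\right)^{2} = 1089$)
$U = 1089$
$\frac{24460 + E{\left(-85 \right)}}{U + 49589} = \frac{24460 + 192 \sqrt{-85}}{1089 + 49589} = \frac{24460 + 192 i \sqrt{85}}{50678} = \left(24460 + 192 i \sqrt{85}\right) \frac{1}{50678} = \frac{12230}{25339} + \frac{96 i \sqrt{85}}{25339}$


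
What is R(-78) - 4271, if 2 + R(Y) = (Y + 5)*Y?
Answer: 1421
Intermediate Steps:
R(Y) = -2 + Y*(5 + Y) (R(Y) = -2 + (Y + 5)*Y = -2 + (5 + Y)*Y = -2 + Y*(5 + Y))
R(-78) - 4271 = (-2 + (-78)² + 5*(-78)) - 4271 = (-2 + 6084 - 390) - 4271 = 5692 - 4271 = 1421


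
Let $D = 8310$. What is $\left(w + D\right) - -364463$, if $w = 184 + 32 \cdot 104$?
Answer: $376285$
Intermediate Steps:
$w = 3512$ ($w = 184 + 3328 = 3512$)
$\left(w + D\right) - -364463 = \left(3512 + 8310\right) - -364463 = 11822 + 364463 = 376285$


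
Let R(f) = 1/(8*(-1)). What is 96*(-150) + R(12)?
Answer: -115201/8 ≈ -14400.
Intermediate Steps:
R(f) = -⅛ (R(f) = 1/(-8) = -⅛)
96*(-150) + R(12) = 96*(-150) - ⅛ = -14400 - ⅛ = -115201/8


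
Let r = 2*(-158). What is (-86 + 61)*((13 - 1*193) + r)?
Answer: 12400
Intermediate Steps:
r = -316
(-86 + 61)*((13 - 1*193) + r) = (-86 + 61)*((13 - 1*193) - 316) = -25*((13 - 193) - 316) = -25*(-180 - 316) = -25*(-496) = 12400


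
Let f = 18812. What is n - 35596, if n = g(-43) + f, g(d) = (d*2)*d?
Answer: -13086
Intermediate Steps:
g(d) = 2*d² (g(d) = (2*d)*d = 2*d²)
n = 22510 (n = 2*(-43)² + 18812 = 2*1849 + 18812 = 3698 + 18812 = 22510)
n - 35596 = 22510 - 35596 = -13086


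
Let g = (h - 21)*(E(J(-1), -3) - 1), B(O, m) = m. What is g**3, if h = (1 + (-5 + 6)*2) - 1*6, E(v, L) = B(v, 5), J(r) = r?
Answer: -884736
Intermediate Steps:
E(v, L) = 5
h = -3 (h = (1 + 1*2) - 6 = (1 + 2) - 6 = 3 - 6 = -3)
g = -96 (g = (-3 - 21)*(5 - 1) = -24*4 = -96)
g**3 = (-96)**3 = -884736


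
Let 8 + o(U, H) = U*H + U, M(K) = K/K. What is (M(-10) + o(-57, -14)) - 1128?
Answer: -394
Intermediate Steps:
M(K) = 1
o(U, H) = -8 + U + H*U (o(U, H) = -8 + (U*H + U) = -8 + (H*U + U) = -8 + (U + H*U) = -8 + U + H*U)
(M(-10) + o(-57, -14)) - 1128 = (1 + (-8 - 57 - 14*(-57))) - 1128 = (1 + (-8 - 57 + 798)) - 1128 = (1 + 733) - 1128 = 734 - 1128 = -394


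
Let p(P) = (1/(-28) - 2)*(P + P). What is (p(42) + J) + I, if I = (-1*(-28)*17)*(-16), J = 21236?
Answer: 13449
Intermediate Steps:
p(P) = -57*P/14 (p(P) = (-1/28 - 2)*(2*P) = -57*P/14)
I = -7616 (I = (28*17)*(-16) = 476*(-16) = -7616)
(p(42) + J) + I = (-57/14*42 + 21236) - 7616 = (-171 + 21236) - 7616 = 21065 - 7616 = 13449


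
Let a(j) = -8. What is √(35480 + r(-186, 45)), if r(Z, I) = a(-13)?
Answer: 4*√2217 ≈ 188.34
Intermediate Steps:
r(Z, I) = -8
√(35480 + r(-186, 45)) = √(35480 - 8) = √35472 = 4*√2217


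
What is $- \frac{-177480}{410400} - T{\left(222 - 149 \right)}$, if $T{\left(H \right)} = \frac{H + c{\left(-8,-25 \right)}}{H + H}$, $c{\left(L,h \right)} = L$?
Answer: $- \frac{1061}{83220} \approx -0.012749$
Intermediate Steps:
$T{\left(H \right)} = \frac{-8 + H}{2 H}$ ($T{\left(H \right)} = \frac{H - 8}{H + H} = \frac{-8 + H}{2 H}$)
$- \frac{-177480}{410400} - T{\left(222 - 149 \right)} = - \frac{-177480}{410400} - \frac{-8 + \left(222 - 149\right)}{2 \left(222 - 149\right)} = - \frac{-177480}{410400} - \frac{-8 + 73}{2 \cdot 73} = \left(-1\right) \left(- \frac{493}{1140}\right) - \frac{1}{2} \cdot \frac{1}{73} \cdot 65 = \frac{493}{1140} - \frac{65}{146} = - \frac{1061}{83220}$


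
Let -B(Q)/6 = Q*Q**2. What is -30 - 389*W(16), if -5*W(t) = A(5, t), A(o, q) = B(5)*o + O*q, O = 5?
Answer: -285556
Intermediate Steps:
B(Q) = -6*Q**3 (B(Q) = -6*Q*Q**2 = -6*Q**3)
A(o, q) = -750*o + 5*q (A(o, q) = (-6*5**3)*o + 5*q = (-6*125)*o + 5*q = -750*o + 5*q)
W(t) = 750 - t (W(t) = -(-750*5 + 5*t)/5 = -(-3750 + 5*t)/5 = 750 - t)
-30 - 389*W(16) = -30 - 389*(750 - 1*16) = -30 - 389*(750 - 16) = -30 - 389*734 = -30 - 285526 = -285556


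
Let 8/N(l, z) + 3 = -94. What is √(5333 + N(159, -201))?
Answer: 21*√113781/97 ≈ 73.027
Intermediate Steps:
N(l, z) = -8/97 (N(l, z) = 8/(-3 - 94) = 8/(-97) = 8*(-1/97) = -8/97)
√(5333 + N(159, -201)) = √(5333 - 8/97) = √(517293/97) = 21*√113781/97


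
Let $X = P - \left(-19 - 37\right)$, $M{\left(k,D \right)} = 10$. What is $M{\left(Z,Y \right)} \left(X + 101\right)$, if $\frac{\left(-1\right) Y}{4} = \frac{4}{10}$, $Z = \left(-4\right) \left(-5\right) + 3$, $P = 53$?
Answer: $2100$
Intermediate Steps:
$Z = 23$ ($Z = 20 + 3 = 23$)
$Y = - \frac{8}{5}$ ($Y = - 4 \cdot \frac{4}{10} = - 4 \cdot 4 \cdot \frac{1}{10} = \left(-4\right) \frac{2}{5} = - \frac{8}{5} \approx -1.6$)
$X = 109$ ($X = 53 - \left(-19 - 37\right) = 53 - -56 = 53 + 56 = 109$)
$M{\left(Z,Y \right)} \left(X + 101\right) = 10 \left(109 + 101\right) = 10 \cdot 210 = 2100$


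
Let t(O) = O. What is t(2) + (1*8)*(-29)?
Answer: -230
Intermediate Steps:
t(2) + (1*8)*(-29) = 2 + (1*8)*(-29) = 2 + 8*(-29) = 2 - 232 = -230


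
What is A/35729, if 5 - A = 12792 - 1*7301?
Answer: -5486/35729 ≈ -0.15354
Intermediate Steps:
A = -5486 (A = 5 - (12792 - 1*7301) = 5 - (12792 - 7301) = 5 - 1*5491 = 5 - 5491 = -5486)
A/35729 = -5486/35729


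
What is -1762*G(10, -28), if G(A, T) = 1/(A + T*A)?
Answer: 881/135 ≈ 6.5259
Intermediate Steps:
G(A, T) = 1/(A + A*T)
-1762*G(10, -28) = -1762/(10*(1 - 28)) = -881/(5*(-27)) = -881*(-1)/(5*27) = -1762*(-1/270) = 881/135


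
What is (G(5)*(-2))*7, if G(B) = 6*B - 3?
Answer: -378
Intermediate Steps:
G(B) = -3 + 6*B
(G(5)*(-2))*7 = ((-3 + 6*5)*(-2))*7 = ((-3 + 30)*(-2))*7 = (27*(-2))*7 = -54*7 = -378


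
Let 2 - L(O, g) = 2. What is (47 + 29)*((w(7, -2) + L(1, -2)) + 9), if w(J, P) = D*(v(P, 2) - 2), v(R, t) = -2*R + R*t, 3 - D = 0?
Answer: 228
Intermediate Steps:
D = 3 (D = 3 - 1*0 = 3 + 0 = 3)
L(O, g) = 0 (L(O, g) = 2 - 1*2 = 2 - 2 = 0)
w(J, P) = -6 (w(J, P) = 3*(P*(-2 + 2) - 2) = 3*(P*0 - 2) = 3*(0 - 2) = 3*(-2) = -6)
(47 + 29)*((w(7, -2) + L(1, -2)) + 9) = (47 + 29)*((-6 + 0) + 9) = 76*(-6 + 9) = 76*3 = 228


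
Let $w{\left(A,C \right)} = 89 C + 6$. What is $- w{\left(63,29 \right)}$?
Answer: $-2587$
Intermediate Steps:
$w{\left(A,C \right)} = 6 + 89 C$
$- w{\left(63,29 \right)} = - (6 + 89 \cdot 29) = - (6 + 2581) = \left(-1\right) 2587 = -2587$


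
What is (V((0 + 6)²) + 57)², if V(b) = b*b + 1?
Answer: 1833316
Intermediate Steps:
V(b) = 1 + b² (V(b) = b² + 1 = 1 + b²)
(V((0 + 6)²) + 57)² = ((1 + ((0 + 6)²)²) + 57)² = ((1 + (6²)²) + 57)² = ((1 + 36²) + 57)² = ((1 + 1296) + 57)² = (1297 + 57)² = 1354² = 1833316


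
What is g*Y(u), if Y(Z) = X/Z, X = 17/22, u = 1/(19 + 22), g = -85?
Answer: -59245/22 ≈ -2693.0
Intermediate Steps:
u = 1/41 ≈ 0.024390
X = 17/22 (X = 17*(1/22) = 17/22 ≈ 0.77273)
Y(Z) = 17/(22*Z)
g*Y(u) = -1445/(22*1/41) = -1445*41/22 = -85*697/22 = -59245/22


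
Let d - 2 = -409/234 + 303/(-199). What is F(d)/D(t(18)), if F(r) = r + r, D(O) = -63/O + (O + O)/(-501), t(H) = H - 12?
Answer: 19759774/81839745 ≈ 0.24144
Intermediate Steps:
t(H) = -12 + H
D(O) = -63/O - 2*O/501 (D(O) = -63/O + (2*O)*(-1/501) = -63/O - 2*O/501)
d = -59161/46566 (d = 2 + (-409/234 + 303/(-199)) = 2 + (-409*1/234 + 303*(-1/199)) = 2 + (-409/234 - 303/199) = 2 - 152293/46566 = -59161/46566 ≈ -1.2705)
F(r) = 2*r
F(d)/D(t(18)) = (2*(-59161/46566))/(-63/(-12 + 18) - 2*(-12 + 18)/501) = -59161/(23283*(-63/6 - 2/501*6)) = -59161/(23283*(-63*⅙ - 4/167)) = -59161/(23283*(-21/2 - 4/167)) = -59161/(23283*(-3515/334)) = -59161/23283*(-334/3515) = 19759774/81839745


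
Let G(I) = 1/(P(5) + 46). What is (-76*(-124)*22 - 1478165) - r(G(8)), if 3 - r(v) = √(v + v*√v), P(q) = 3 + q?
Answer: -1270840 + √(54 + 3*√6)/54 ≈ -1.2708e+6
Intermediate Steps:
G(I) = 1/54 (G(I) = 1/((3 + 5) + 46) = 1/(8 + 46) = 1/54)
r(v) = 3 - √(v + v^(3/2)) (r(v) = 3 - √(v + v*√v) = 3 - √(v + v^(3/2)))
(-76*(-124)*22 - 1478165) - r(G(8)) = (-76*(-124)*22 - 1478165) - (3 - √(1/54 + (1/54)^(3/2))) = (9424*22 - 1478165) - (3 - √(1/54 + √6/972)) = (207328 - 1478165) + (-3 + √(1/54 + √6/972)) = -1270837 + (-3 + √(1/54 + √6/972)) = -1270840 + √(1/54 + √6/972)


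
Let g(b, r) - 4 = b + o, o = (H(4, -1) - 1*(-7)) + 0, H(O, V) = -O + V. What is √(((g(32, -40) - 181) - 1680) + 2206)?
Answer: √383 ≈ 19.570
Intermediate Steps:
H(O, V) = V - O
o = 2 (o = ((-1 - 1*4) - 1*(-7)) + 0 = ((-1 - 4) + 7) + 0 = (-5 + 7) + 0 = 2 + 0 = 2)
g(b, r) = 6 + b (g(b, r) = 4 + (b + 2) = 4 + (2 + b) = 6 + b)
√(((g(32, -40) - 181) - 1680) + 2206) = √((((6 + 32) - 181) - 1680) + 2206) = √(((38 - 181) - 1680) + 2206) = √((-143 - 1680) + 2206) = √(-1823 + 2206) = √383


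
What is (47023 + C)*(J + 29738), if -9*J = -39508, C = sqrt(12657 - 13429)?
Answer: 14443114450/9 + 614300*I*sqrt(193)/9 ≈ 1.6048e+9 + 9.4824e+5*I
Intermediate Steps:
C = 2*I*sqrt(193) (C = sqrt(-772) = 2*I*sqrt(193) ≈ 27.785*I)
J = 39508/9 (J = -1/9*(-39508) = 39508/9 ≈ 4389.8)
(47023 + C)*(J + 29738) = (47023 + 2*I*sqrt(193))*(39508/9 + 29738) = (47023 + 2*I*sqrt(193))*(307150/9) = 14443114450/9 + 614300*I*sqrt(193)/9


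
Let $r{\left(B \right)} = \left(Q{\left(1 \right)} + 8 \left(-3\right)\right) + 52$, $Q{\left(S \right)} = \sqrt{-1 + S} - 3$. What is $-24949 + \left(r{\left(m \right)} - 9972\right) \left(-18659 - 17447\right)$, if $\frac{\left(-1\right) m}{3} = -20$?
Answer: $359121433$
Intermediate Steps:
$m = 60$ ($m = \left(-3\right) \left(-20\right) = 60$)
$Q{\left(S \right)} = -3 + \sqrt{-1 + S}$ ($Q{\left(S \right)} = \sqrt{-1 + S} - 3 = -3 + \sqrt{-1 + S}$)
$r{\left(B \right)} = 25$ ($r{\left(B \right)} = \left(\left(-3 + \sqrt{-1 + 1}\right) + 8 \left(-3\right)\right) + 52 = \left(\left(-3 + \sqrt{0}\right) - 24\right) + 52 = \left(\left(-3 + 0\right) - 24\right) + 52 = \left(-3 - 24\right) + 52 = -27 + 52 = 25$)
$-24949 + \left(r{\left(m \right)} - 9972\right) \left(-18659 - 17447\right) = -24949 + \left(25 - 9972\right) \left(-18659 - 17447\right) = -24949 - -359146382 = -24949 + 359146382 = 359121433$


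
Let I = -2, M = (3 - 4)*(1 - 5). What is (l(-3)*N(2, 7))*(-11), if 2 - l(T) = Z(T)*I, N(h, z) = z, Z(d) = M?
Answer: -770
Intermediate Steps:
M = 4 (M = -1*(-4) = 4)
Z(d) = 4
l(T) = 10 (l(T) = 2 - 4*(-2) = 2 - 1*(-8) = 2 + 8 = 10)
(l(-3)*N(2, 7))*(-11) = (10*7)*(-11) = 70*(-11) = -770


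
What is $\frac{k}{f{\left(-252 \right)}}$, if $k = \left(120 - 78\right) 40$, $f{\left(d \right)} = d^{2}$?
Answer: $\frac{5}{189} \approx 0.026455$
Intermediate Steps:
$k = 1680$ ($k = 42 \cdot 40 = 1680$)
$\frac{k}{f{\left(-252 \right)}} = \frac{1680}{\left(-252\right)^{2}} = \frac{1680}{63504} = 1680 \cdot \frac{1}{63504} = \frac{5}{189}$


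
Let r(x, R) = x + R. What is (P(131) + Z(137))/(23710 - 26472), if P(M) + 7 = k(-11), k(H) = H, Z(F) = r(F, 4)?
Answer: -123/2762 ≈ -0.044533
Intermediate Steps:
r(x, R) = R + x
Z(F) = 4 + F
P(M) = -18 (P(M) = -7 - 11 = -18)
(P(131) + Z(137))/(23710 - 26472) = (-18 + (4 + 137))/(23710 - 26472) = (-18 + 141)/(-2762) = 123*(-1/2762) = -123/2762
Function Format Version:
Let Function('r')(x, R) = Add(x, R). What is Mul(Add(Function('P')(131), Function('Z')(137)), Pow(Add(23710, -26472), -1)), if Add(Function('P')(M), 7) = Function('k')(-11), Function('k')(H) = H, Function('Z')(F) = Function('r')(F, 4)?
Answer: Rational(-123, 2762) ≈ -0.044533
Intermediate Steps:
Function('r')(x, R) = Add(R, x)
Function('Z')(F) = Add(4, F)
Function('P')(M) = -18 (Function('P')(M) = Add(-7, -11) = -18)
Mul(Add(Function('P')(131), Function('Z')(137)), Pow(Add(23710, -26472), -1)) = Mul(Add(-18, Add(4, 137)), Pow(Add(23710, -26472), -1)) = Mul(Add(-18, 141), Pow(-2762, -1)) = Mul(123, Rational(-1, 2762)) = Rational(-123, 2762)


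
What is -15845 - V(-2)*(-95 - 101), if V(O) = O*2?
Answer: -16629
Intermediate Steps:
V(O) = 2*O
-15845 - V(-2)*(-95 - 101) = -15845 - 2*(-2)*(-95 - 101) = -15845 - (-4)*(-196) = -15845 - 1*784 = -15845 - 784 = -16629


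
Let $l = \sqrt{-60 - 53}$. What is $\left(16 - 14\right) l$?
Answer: $2 i \sqrt{113} \approx 21.26 i$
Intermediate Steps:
$l = i \sqrt{113}$ ($l = \sqrt{-113} = i \sqrt{113} \approx 10.63 i$)
$\left(16 - 14\right) l = \left(16 - 14\right) i \sqrt{113} = 2 i \sqrt{113}$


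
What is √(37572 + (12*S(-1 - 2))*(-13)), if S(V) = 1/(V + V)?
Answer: √37598 ≈ 193.90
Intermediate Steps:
S(V) = 1/(2*V)
√(37572 + (12*S(-1 - 2))*(-13)) = √(37572 + (12*(1/(2*(-1 - 2))))*(-13)) = √(37572 + (12*((½)/(-3)))*(-13)) = √(37572 + (12*((½)*(-⅓)))*(-13)) = √(37572 + (12*(-⅙))*(-13)) = √(37572 - 2*(-13)) = √(37572 + 26) = √37598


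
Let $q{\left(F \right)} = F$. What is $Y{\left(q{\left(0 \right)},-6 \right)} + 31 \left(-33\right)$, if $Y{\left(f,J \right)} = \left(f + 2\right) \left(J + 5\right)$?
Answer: $-1025$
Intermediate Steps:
$Y{\left(f,J \right)} = \left(2 + f\right) \left(5 + J\right)$
$Y{\left(q{\left(0 \right)},-6 \right)} + 31 \left(-33\right) = \left(10 + 2 \left(-6\right) + 5 \cdot 0 - 0\right) + 31 \left(-33\right) = \left(10 - 12 + 0 + 0\right) - 1023 = -2 - 1023 = -1025$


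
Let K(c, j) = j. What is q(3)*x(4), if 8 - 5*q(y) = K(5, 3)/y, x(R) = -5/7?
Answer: -1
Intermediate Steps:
x(R) = -5/7 (x(R) = -5*⅐ = -5/7)
q(y) = 8/5 - 3/(5*y)
q(3)*x(4) = ((⅕)*(-3 + 8*3)/3)*(-5/7) = ((⅕)*(⅓)*(-3 + 24))*(-5/7) = ((⅕)*(⅓)*21)*(-5/7) = (7/5)*(-5/7) = -1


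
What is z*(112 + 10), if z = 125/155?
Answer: 3050/31 ≈ 98.387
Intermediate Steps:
z = 25/31 (z = 125*(1/155) = 25/31 ≈ 0.80645)
z*(112 + 10) = 25*(112 + 10)/31 = (25/31)*122 = 3050/31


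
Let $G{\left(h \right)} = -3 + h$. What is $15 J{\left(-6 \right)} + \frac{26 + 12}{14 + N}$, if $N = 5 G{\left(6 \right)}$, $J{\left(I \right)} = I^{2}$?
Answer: $\frac{15698}{29} \approx 541.31$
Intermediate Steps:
$N = 15$ ($N = 5 \left(-3 + 6\right) = 5 \cdot 3 = 15$)
$15 J{\left(-6 \right)} + \frac{26 + 12}{14 + N} = 15 \left(-6\right)^{2} + \frac{26 + 12}{14 + 15} = 15 \cdot 36 + \frac{38}{29} = 540 + 38 \cdot \frac{1}{29} = 540 + \frac{38}{29} = \frac{15698}{29}$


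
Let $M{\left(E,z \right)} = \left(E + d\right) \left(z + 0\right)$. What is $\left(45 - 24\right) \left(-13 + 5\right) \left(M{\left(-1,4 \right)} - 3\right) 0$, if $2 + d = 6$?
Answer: $0$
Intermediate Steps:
$d = 4$ ($d = -2 + 6 = 4$)
$M{\left(E,z \right)} = z \left(4 + E\right)$ ($M{\left(E,z \right)} = \left(E + 4\right) \left(z + 0\right) = \left(4 + E\right) z = z \left(4 + E\right)$)
$\left(45 - 24\right) \left(-13 + 5\right) \left(M{\left(-1,4 \right)} - 3\right) 0 = \left(45 - 24\right) \left(-13 + 5\right) \left(4 \left(4 - 1\right) - 3\right) 0 = 21 \left(- 8 \left(4 \cdot 3 - 3\right)\right) 0 = 21 \left(- 8 \left(12 - 3\right)\right) 0 = 21 \left(\left(-8\right) 9\right) 0 = 21 \left(-72\right) 0 = \left(-1512\right) 0 = 0$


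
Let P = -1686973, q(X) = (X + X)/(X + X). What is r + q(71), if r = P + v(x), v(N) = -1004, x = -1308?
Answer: -1687976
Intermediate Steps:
q(X) = 1 (q(X) = (2*X)/((2*X)) = (2*X)*(1/(2*X)) = 1)
r = -1687977 (r = -1686973 - 1004 = -1687977)
r + q(71) = -1687977 + 1 = -1687976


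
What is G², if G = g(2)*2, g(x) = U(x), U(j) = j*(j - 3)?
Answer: 16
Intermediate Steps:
U(j) = j*(-3 + j)
g(x) = x*(-3 + x)
G = -4 (G = (2*(-3 + 2))*2 = (2*(-1))*2 = -2*2 = -4)
G² = (-4)² = 16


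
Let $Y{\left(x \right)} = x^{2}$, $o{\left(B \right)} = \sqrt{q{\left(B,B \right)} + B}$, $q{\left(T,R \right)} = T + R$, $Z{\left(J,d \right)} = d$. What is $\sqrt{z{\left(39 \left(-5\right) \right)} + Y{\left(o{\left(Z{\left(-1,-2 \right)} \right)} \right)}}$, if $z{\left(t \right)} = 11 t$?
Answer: $3 i \sqrt{239} \approx 46.379 i$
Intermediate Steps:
$q{\left(T,R \right)} = R + T$
$o{\left(B \right)} = \sqrt{3} \sqrt{B}$ ($o{\left(B \right)} = \sqrt{\left(B + B\right) + B} = \sqrt{2 B + B} = \sqrt{3 B} = \sqrt{3} \sqrt{B}$)
$\sqrt{z{\left(39 \left(-5\right) \right)} + Y{\left(o{\left(Z{\left(-1,-2 \right)} \right)} \right)}} = \sqrt{11 \cdot 39 \left(-5\right) + \left(\sqrt{3} \sqrt{-2}\right)^{2}} = \sqrt{11 \left(-195\right) + \left(\sqrt{3} i \sqrt{2}\right)^{2}} = \sqrt{-2145 + \left(i \sqrt{6}\right)^{2}} = \sqrt{-2145 - 6} = \sqrt{-2151} = 3 i \sqrt{239}$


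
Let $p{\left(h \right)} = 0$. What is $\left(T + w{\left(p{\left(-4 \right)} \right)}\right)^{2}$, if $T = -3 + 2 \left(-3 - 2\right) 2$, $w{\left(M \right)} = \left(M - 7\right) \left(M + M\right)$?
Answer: $529$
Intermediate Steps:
$w{\left(M \right)} = 2 M \left(-7 + M\right)$ ($w{\left(M \right)} = \left(-7 + M\right) 2 M = 2 M \left(-7 + M\right)$)
$T = -23$ ($T = -3 + 2 \left(\left(-5\right) 2\right) = -3 + 2 \left(-10\right) = -3 - 20 = -23$)
$\left(T + w{\left(p{\left(-4 \right)} \right)}\right)^{2} = \left(-23 + 2 \cdot 0 \left(-7 + 0\right)\right)^{2} = \left(-23 + 2 \cdot 0 \left(-7\right)\right)^{2} = \left(-23 + 0\right)^{2} = \left(-23\right)^{2} = 529$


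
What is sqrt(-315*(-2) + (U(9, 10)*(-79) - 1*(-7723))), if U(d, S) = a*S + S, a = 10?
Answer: I*sqrt(337) ≈ 18.358*I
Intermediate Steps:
U(d, S) = 11*S (U(d, S) = 10*S + S = 11*S)
sqrt(-315*(-2) + (U(9, 10)*(-79) - 1*(-7723))) = sqrt(-315*(-2) + ((11*10)*(-79) - 1*(-7723))) = sqrt(630 + (110*(-79) + 7723)) = sqrt(630 + (-8690 + 7723)) = sqrt(630 - 967) = sqrt(-337) = I*sqrt(337)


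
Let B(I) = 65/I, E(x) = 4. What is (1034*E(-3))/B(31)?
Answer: 128216/65 ≈ 1972.6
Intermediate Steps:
(1034*E(-3))/B(31) = (1034*4)/((65/31)) = 4136/((65*(1/31))) = 4136/(65/31) = 4136*(31/65) = 128216/65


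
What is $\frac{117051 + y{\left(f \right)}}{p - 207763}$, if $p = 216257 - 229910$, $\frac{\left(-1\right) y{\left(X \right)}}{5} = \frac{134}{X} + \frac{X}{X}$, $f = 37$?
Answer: $- \frac{541254}{1024049} \approx -0.52854$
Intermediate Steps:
$y{\left(X \right)} = -5 - \frac{670}{X}$ ($y{\left(X \right)} = - 5 \left(\frac{134}{X} + \frac{X}{X}\right) = - 5 \left(\frac{134}{X} + 1\right) = - 5 \left(1 + \frac{134}{X}\right) = -5 - \frac{670}{X}$)
$p = -13653$
$\frac{117051 + y{\left(f \right)}}{p - 207763} = \frac{117051 - \left(5 + \frac{670}{37}\right)}{-13653 - 207763} = \frac{117051 - \frac{855}{37}}{-221416} = \left(117051 - \frac{855}{37}\right) \left(- \frac{1}{221416}\right) = \frac{4330032}{37} \left(- \frac{1}{221416}\right) = - \frac{541254}{1024049}$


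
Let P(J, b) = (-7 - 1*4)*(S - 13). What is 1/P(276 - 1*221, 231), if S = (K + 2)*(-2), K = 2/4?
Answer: 1/198 ≈ 0.0050505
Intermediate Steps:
K = ½ (K = 2*(¼) = ½ ≈ 0.50000)
S = -5 (S = (½ + 2)*(-2) = (5/2)*(-2) = -5)
P(J, b) = 198 (P(J, b) = (-7 - 1*4)*(-5 - 13) = (-7 - 4)*(-18) = -11*(-18) = 198)
1/P(276 - 1*221, 231) = 1/198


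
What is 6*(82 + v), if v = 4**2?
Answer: 588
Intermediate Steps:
v = 16
6*(82 + v) = 6*(82 + 16) = 6*98 = 588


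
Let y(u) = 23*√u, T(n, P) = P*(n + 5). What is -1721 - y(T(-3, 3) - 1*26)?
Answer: -1721 - 46*I*√5 ≈ -1721.0 - 102.86*I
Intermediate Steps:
T(n, P) = P*(5 + n)
-1721 - y(T(-3, 3) - 1*26) = -1721 - 23*√(3*(5 - 3) - 1*26) = -1721 - 23*√(3*2 - 26) = -1721 - 23*√(6 - 26) = -1721 - 23*√(-20) = -1721 - 23*2*I*√5 = -1721 - 46*I*√5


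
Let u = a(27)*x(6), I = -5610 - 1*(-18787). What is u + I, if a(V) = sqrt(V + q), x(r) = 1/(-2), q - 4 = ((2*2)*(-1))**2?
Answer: 13177 - sqrt(47)/2 ≈ 13174.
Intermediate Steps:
I = 13177 (I = -5610 + 18787 = 13177)
q = 20 (q = 4 + ((2*2)*(-1))**2 = 4 + (4*(-1))**2 = 4 + (-4)**2 = 4 + 16 = 20)
x(r) = -1/2
a(V) = sqrt(20 + V) (a(V) = sqrt(V + 20) = sqrt(20 + V))
u = -sqrt(47)/2 (u = sqrt(20 + 27)*(-1/2) = sqrt(47)*(-1/2) = -sqrt(47)/2 ≈ -3.4278)
u + I = -sqrt(47)/2 + 13177 = 13177 - sqrt(47)/2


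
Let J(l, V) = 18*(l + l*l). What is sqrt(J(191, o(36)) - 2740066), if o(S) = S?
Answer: I*sqrt(2079970) ≈ 1442.2*I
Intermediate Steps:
J(l, V) = 18*l + 18*l**2 (J(l, V) = 18*(l + l**2) = 18*l + 18*l**2)
sqrt(J(191, o(36)) - 2740066) = sqrt(18*191*(1 + 191) - 2740066) = sqrt(18*191*192 - 2740066) = sqrt(660096 - 2740066) = sqrt(-2079970) = I*sqrt(2079970)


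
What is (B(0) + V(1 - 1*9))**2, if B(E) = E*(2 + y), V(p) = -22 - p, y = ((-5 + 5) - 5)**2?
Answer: 196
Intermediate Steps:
y = 25 (y = (0 - 5)**2 = (-5)**2 = 25)
B(E) = 27*E (B(E) = E*(2 + 25) = E*27 = 27*E)
(B(0) + V(1 - 1*9))**2 = (27*0 + (-22 - (1 - 1*9)))**2 = (0 + (-22 - (1 - 9)))**2 = (0 + (-22 - 1*(-8)))**2 = (0 + (-22 + 8))**2 = (0 - 14)**2 = (-14)**2 = 196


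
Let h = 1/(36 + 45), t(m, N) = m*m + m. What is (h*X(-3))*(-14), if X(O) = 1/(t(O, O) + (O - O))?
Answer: -7/243 ≈ -0.028807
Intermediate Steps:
t(m, N) = m + m² (t(m, N) = m² + m = m + m²)
X(O) = 1/(O*(1 + O)) (X(O) = 1/(O*(1 + O) + (O - O)) = 1/(O*(1 + O) + 0) = 1/(O*(1 + O)))
h = 1/81 ≈ 0.012346
(h*X(-3))*(-14) = ((1/((-3)*(1 - 3)))/81)*(-14) = ((-⅓/(-2))/81)*(-14) = ((-⅓*(-½))/81)*(-14) = ((1/81)*(⅙))*(-14) = (1/486)*(-14) = -7/243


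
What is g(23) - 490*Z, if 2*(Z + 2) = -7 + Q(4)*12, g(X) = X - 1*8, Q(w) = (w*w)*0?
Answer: 2710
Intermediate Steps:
Q(w) = 0 (Q(w) = w²*0 = 0)
g(X) = -8 + X (g(X) = X - 8 = -8 + X)
Z = -11/2 (Z = -2 + (-7 + 0*12)/2 = -2 + (-7 + 0)/2 = -2 + (½)*(-7) = -2 - 7/2 = -11/2 ≈ -5.5000)
g(23) - 490*Z = (-8 + 23) - 490*(-11/2) = 15 + 2695 = 2710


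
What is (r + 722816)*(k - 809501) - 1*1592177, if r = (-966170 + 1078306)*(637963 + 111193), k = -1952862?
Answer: -232060811983027793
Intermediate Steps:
r = 84007357216 (r = 112136*749156 = 84007357216)
(r + 722816)*(k - 809501) - 1*1592177 = (84007357216 + 722816)*(-1952862 - 809501) - 1*1592177 = 84008080032*(-2762363) - 1592177 = -232060811981435616 - 1592177 = -232060811983027793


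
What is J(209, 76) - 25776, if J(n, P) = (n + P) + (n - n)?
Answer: -25491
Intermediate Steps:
J(n, P) = P + n (J(n, P) = (P + n) + 0 = P + n)
J(209, 76) - 25776 = (76 + 209) - 25776 = 285 - 25776 = -25491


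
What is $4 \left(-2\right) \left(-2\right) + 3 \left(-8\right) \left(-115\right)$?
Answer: $2776$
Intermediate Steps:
$4 \left(-2\right) \left(-2\right) + 3 \left(-8\right) \left(-115\right) = \left(-8\right) \left(-2\right) - -2760 = 16 + 2760 = 2776$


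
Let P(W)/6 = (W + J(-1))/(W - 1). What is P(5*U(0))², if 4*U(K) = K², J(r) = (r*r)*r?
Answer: 36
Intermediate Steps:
J(r) = r³ (J(r) = r²*r = r³)
U(K) = K²/4
P(W) = 6 (P(W) = 6*((W + (-1)³)/(W - 1)) = 6*((W - 1)/(-1 + W)) = 6*((-1 + W)/(-1 + W)) = 6*1 = 6)
P(5*U(0))² = 6² = 36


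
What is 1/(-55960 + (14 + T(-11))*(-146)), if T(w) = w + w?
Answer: -1/54792 ≈ -1.8251e-5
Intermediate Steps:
T(w) = 2*w
1/(-55960 + (14 + T(-11))*(-146)) = 1/(-55960 + (14 + 2*(-11))*(-146)) = 1/(-55960 + (14 - 22)*(-146)) = 1/(-55960 - 8*(-146)) = 1/(-55960 + 1168) = 1/(-54792) = -1/54792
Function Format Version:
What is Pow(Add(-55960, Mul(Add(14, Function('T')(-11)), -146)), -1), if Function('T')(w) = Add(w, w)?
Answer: Rational(-1, 54792) ≈ -1.8251e-5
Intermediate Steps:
Function('T')(w) = Mul(2, w)
Pow(Add(-55960, Mul(Add(14, Function('T')(-11)), -146)), -1) = Pow(Add(-55960, Mul(Add(14, Mul(2, -11)), -146)), -1) = Pow(Add(-55960, Mul(Add(14, -22), -146)), -1) = Pow(Add(-55960, Mul(-8, -146)), -1) = Pow(Add(-55960, 1168), -1) = Pow(-54792, -1) = Rational(-1, 54792)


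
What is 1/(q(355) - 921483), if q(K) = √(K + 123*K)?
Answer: -921483/849130875269 - 2*√11005/849130875269 ≈ -1.0855e-6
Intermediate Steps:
q(K) = 2*√31*√K (q(K) = √(124*K) = 2*√31*√K)
1/(q(355) - 921483) = 1/(2*√31*√355 - 921483) = 1/(2*√11005 - 921483) = 1/(-921483 + 2*√11005)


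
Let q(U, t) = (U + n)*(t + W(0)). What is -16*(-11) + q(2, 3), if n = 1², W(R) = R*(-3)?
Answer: 185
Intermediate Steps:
W(R) = -3*R
n = 1
q(U, t) = t*(1 + U) (q(U, t) = (U + 1)*(t - 3*0) = (1 + U)*(t + 0) = (1 + U)*t = t*(1 + U))
-16*(-11) + q(2, 3) = -16*(-11) + 3*(1 + 2) = 176 + 3*3 = 176 + 9 = 185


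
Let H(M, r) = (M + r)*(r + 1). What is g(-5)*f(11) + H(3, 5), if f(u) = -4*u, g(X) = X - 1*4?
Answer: 444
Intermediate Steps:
H(M, r) = (1 + r)*(M + r) (H(M, r) = (M + r)*(1 + r) = (1 + r)*(M + r))
g(X) = -4 + X (g(X) = X - 4 = -4 + X)
g(-5)*f(11) + H(3, 5) = (-4 - 5)*(-4*11) + (3 + 5 + 5² + 3*5) = -9*(-44) + (3 + 5 + 25 + 15) = 396 + 48 = 444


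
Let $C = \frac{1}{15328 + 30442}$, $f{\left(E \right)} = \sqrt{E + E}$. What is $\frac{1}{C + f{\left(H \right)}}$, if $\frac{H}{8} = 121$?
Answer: $\frac{45770}{2013881} \approx 0.022727$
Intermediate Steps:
$H = 968$ ($H = 8 \cdot 121 = 968$)
$f{\left(E \right)} = \sqrt{2} \sqrt{E}$ ($f{\left(E \right)} = \sqrt{2 E} = \sqrt{2} \sqrt{E}$)
$C = \frac{1}{45770} \approx 2.1848 \cdot 10^{-5}$
$\frac{1}{C + f{\left(H \right)}} = \frac{1}{\frac{1}{45770} + \sqrt{2} \sqrt{968}} = \frac{1}{\frac{1}{45770} + \sqrt{2} \cdot 22 \sqrt{2}} = \frac{1}{\frac{1}{45770} + 44} = \frac{1}{\frac{2013881}{45770}} = \frac{45770}{2013881}$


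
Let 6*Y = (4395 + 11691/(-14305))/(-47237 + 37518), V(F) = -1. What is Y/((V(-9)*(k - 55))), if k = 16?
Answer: -10476464/5422181505 ≈ -0.0019321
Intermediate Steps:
Y = -10476464/139030295 (Y = ((4395 + 11691/(-14305))/(-47237 + 37518))/6 = ((4395 + 11691*(-1/14305))/(-9719))/6 = ((4395 - 11691/14305)*(-1/9719))/6 = ((62858784/14305)*(-1/9719))/6 = (⅙)*(-62858784/139030295) = -10476464/139030295 ≈ -0.075354)
Y/((V(-9)*(k - 55))) = -10476464*(-1/(16 - 55))/139030295 = -10476464/(139030295*((-1*(-39)))) = -10476464/139030295/39 = -10476464/139030295*1/39 = -10476464/5422181505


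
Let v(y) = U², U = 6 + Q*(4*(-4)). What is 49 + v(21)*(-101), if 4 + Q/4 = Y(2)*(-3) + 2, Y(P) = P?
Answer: -27100675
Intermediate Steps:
Q = -32 (Q = -16 + 4*(2*(-3) + 2) = -16 + 4*(-6 + 2) = -16 + 4*(-4) = -16 - 16 = -32)
U = 518 (U = 6 - 128*(-4) = 6 - 32*(-16) = 6 + 512 = 518)
v(y) = 268324 (v(y) = 518² = 268324)
49 + v(21)*(-101) = 49 + 268324*(-101) = 49 - 27100724 = -27100675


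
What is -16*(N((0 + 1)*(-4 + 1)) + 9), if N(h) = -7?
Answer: -32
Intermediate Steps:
-16*(N((0 + 1)*(-4 + 1)) + 9) = -16*(-7 + 9) = -16*2 = -32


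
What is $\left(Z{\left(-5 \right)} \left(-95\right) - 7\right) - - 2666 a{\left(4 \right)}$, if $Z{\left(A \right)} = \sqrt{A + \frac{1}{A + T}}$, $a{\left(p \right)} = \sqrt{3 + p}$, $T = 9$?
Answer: $-7 + 2666 \sqrt{7} - \frac{95 i \sqrt{19}}{2} \approx 7046.6 - 207.05 i$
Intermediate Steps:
$Z{\left(A \right)} = \sqrt{A + \frac{1}{9 + A}}$ ($Z{\left(A \right)} = \sqrt{A + \frac{1}{A + 9}} = \sqrt{A + \frac{1}{9 + A}}$)
$\left(Z{\left(-5 \right)} \left(-95\right) - 7\right) - - 2666 a{\left(4 \right)} = \left(\sqrt{\frac{1 - 5 \left(9 - 5\right)}{9 - 5}} \left(-95\right) - 7\right) - - 2666 \sqrt{3 + 4} = \left(\sqrt{\frac{1 - 20}{4}} \left(-95\right) - 7\right) - - 2666 \sqrt{7} = \left(\sqrt{\frac{1 - 20}{4}} \left(-95\right) - 7\right) + 2666 \sqrt{7} = \left(\sqrt{\frac{1}{4} \left(-19\right)} \left(-95\right) - 7\right) + 2666 \sqrt{7} = \left(\sqrt{- \frac{19}{4}} \left(-95\right) - 7\right) + 2666 \sqrt{7} = \left(\frac{i \sqrt{19}}{2} \left(-95\right) - 7\right) + 2666 \sqrt{7} = \left(- \frac{95 i \sqrt{19}}{2} - 7\right) + 2666 \sqrt{7} = \left(-7 - \frac{95 i \sqrt{19}}{2}\right) + 2666 \sqrt{7} = -7 + 2666 \sqrt{7} - \frac{95 i \sqrt{19}}{2}$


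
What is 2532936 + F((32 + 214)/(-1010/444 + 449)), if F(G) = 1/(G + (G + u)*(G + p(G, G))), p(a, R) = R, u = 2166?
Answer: 59457249072757476985/23473648391796 ≈ 2.5329e+6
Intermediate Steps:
F(G) = 1/(G + 2*G*(2166 + G)) (F(G) = 1/(G + (G + 2166)*(G + G)) = 1/(G + (2166 + G)*(2*G)) = 1/(G + 2*G*(2166 + G)))
2532936 + F((32 + 214)/(-1010/444 + 449)) = 2532936 + 1/((((32 + 214)/(-1010/444 + 449)))*(4333 + 2*((32 + 214)/(-1010/444 + 449)))) = 2532936 + 1/(((246/(-1010*1/444 + 449)))*(4333 + 2*(246/(-1010*1/444 + 449)))) = 2532936 + 1/(((246/(-505/222 + 449)))*(4333 + 2*(246/(-505/222 + 449)))) = 2532936 + 1/(((246/(99173/222)))*(4333 + 2*(246/(99173/222)))) = 2532936 + 1/(((246*(222/99173)))*(4333 + 2*(246*(222/99173)))) = 2532936 + 1/((54612/99173)*(4333 + 2*(54612/99173))) = 2532936 + 99173/(54612*(4333 + 109224/99173)) = 2532936 + 99173/(54612*(429825833/99173)) = 2532936 + (99173/54612)*(99173/429825833) = 2532936 + 9835283929/23473648391796 = 59457249072757476985/23473648391796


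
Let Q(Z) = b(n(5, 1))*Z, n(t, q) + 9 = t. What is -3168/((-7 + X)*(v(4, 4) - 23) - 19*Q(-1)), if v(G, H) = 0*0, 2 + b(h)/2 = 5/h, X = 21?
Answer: 64/9 ≈ 7.1111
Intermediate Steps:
n(t, q) = -9 + t
b(h) = -4 + 10/h (b(h) = -4 + 2*(5/h) = -4 + 10/h)
Q(Z) = -13*Z/2 (Q(Z) = (-4 + 10/(-9 + 5))*Z = (-4 + 10/(-4))*Z = (-4 + 10*(-1/4))*Z = (-4 - 5/2)*Z = -13*Z/2)
v(G, H) = 0
-3168/((-7 + X)*(v(4, 4) - 23) - 19*Q(-1)) = -3168/((-7 + 21)*(0 - 23) - (-247)*(-1)/2) = -3168/(14*(-23) - 19*13/2) = -3168/(-322 - 247/2) = -3168/(-891/2) = -3168*(-2/891) = 64/9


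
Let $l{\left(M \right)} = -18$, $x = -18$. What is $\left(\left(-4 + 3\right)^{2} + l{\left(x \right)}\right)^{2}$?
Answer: $289$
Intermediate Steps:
$\left(\left(-4 + 3\right)^{2} + l{\left(x \right)}\right)^{2} = \left(\left(-4 + 3\right)^{2} - 18\right)^{2} = \left(\left(-1\right)^{2} - 18\right)^{2} = \left(1 - 18\right)^{2} = \left(-17\right)^{2} = 289$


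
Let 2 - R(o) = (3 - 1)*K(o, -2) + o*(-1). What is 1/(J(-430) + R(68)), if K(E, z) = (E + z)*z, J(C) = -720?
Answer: -1/386 ≈ -0.0025907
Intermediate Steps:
K(E, z) = z*(E + z)
R(o) = -6 + 5*o (R(o) = 2 - ((3 - 1)*(-2*(o - 2)) + o*(-1)) = 2 - (2*(-2*(-2 + o)) - o) = 2 - (2*(4 - 2*o) - o) = 2 - ((8 - 4*o) - o) = 2 - (8 - 5*o) = 2 + (-8 + 5*o) = -6 + 5*o)
1/(J(-430) + R(68)) = 1/(-720 + (-6 + 5*68)) = 1/(-720 + (-6 + 340)) = 1/(-720 + 334) = 1/(-386) = -1/386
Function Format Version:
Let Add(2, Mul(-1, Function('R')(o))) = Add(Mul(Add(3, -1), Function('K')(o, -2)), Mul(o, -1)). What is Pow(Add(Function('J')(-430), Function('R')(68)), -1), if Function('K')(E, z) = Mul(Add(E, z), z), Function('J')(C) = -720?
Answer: Rational(-1, 386) ≈ -0.0025907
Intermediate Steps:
Function('K')(E, z) = Mul(z, Add(E, z))
Function('R')(o) = Add(-6, Mul(5, o)) (Function('R')(o) = Add(2, Mul(-1, Add(Mul(Add(3, -1), Mul(-2, Add(o, -2))), Mul(o, -1)))) = Add(2, Mul(-1, Add(Mul(2, Mul(-2, Add(-2, o))), Mul(-1, o)))) = Add(2, Mul(-1, Add(Mul(2, Add(4, Mul(-2, o))), Mul(-1, o)))) = Add(2, Mul(-1, Add(Add(8, Mul(-4, o)), Mul(-1, o)))) = Add(2, Mul(-1, Add(8, Mul(-5, o)))) = Add(2, Add(-8, Mul(5, o))) = Add(-6, Mul(5, o)))
Pow(Add(Function('J')(-430), Function('R')(68)), -1) = Pow(Add(-720, Add(-6, Mul(5, 68))), -1) = Pow(Add(-720, Add(-6, 340)), -1) = Pow(Add(-720, 334), -1) = Pow(-386, -1) = Rational(-1, 386)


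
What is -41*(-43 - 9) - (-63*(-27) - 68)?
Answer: 499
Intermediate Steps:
-41*(-43 - 9) - (-63*(-27) - 68) = -41*(-52) - (1701 - 68) = 2132 - 1*1633 = 2132 - 1633 = 499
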